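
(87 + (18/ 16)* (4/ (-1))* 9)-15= 63/ 2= 31.50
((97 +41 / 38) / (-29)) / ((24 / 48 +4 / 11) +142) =-40997 / 1731793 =-0.02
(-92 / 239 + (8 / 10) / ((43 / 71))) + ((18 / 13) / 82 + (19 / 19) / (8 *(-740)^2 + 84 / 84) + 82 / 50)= 1555497482649271 / 599911379261025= 2.59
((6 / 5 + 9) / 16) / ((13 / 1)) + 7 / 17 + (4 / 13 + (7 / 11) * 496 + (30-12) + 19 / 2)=66882617 / 194480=343.90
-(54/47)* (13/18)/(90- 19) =-39/3337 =-0.01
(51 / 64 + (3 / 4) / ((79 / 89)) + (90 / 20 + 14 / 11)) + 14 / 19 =8613597 / 1056704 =8.15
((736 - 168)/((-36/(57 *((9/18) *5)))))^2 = 45495025/9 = 5055002.78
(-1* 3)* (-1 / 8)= 3 / 8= 0.38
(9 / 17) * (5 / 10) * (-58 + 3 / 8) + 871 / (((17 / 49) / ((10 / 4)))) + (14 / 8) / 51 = 300533 / 48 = 6261.10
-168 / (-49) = 24 / 7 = 3.43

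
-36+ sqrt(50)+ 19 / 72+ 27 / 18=-27.17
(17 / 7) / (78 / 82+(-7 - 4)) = -697 / 2884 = -0.24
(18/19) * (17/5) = 306/95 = 3.22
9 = 9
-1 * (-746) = 746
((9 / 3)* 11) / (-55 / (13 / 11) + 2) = -143 / 193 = -0.74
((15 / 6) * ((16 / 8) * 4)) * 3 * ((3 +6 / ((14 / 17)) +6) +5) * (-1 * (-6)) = 53640 / 7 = 7662.86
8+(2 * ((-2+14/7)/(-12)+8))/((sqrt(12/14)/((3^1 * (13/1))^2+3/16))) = 26297.12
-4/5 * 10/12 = -2/3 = -0.67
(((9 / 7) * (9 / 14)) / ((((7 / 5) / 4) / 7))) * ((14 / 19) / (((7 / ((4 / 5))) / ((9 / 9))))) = 1296 / 931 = 1.39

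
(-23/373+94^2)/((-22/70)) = -115353175/4103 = -28114.35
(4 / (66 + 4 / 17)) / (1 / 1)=34 / 563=0.06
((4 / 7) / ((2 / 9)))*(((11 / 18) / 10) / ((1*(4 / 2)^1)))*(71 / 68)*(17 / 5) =781 / 2800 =0.28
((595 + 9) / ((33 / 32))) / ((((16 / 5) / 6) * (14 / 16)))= 96640 / 77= 1255.06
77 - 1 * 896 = -819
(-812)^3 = -535387328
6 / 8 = 0.75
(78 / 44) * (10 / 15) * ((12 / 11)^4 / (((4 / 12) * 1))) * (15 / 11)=12130560 / 1771561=6.85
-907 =-907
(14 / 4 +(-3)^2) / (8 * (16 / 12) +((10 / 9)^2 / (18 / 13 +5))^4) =51073127580386025 / 43588114401929408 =1.17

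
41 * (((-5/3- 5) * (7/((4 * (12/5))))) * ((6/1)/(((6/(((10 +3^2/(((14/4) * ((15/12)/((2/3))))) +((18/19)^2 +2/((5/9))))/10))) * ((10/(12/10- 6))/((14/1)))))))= 57544648/27075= 2125.38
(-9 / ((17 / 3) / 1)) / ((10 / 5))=-27 / 34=-0.79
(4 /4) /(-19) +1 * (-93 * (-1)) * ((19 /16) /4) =33509 /1216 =27.56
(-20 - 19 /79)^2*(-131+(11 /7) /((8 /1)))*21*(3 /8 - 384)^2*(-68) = 8996394874835800575 /798848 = 11261710456602.26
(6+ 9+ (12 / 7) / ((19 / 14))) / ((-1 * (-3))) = 103 / 19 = 5.42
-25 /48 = -0.52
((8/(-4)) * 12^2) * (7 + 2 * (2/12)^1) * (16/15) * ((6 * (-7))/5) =473088/25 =18923.52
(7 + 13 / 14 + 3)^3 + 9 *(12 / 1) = 1413.24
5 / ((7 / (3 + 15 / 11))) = 3.12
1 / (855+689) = 1 / 1544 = 0.00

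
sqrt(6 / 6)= 1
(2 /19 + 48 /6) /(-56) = -11 /76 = -0.14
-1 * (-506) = 506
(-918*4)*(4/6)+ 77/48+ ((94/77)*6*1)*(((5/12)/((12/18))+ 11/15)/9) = -135566897/55440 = -2445.29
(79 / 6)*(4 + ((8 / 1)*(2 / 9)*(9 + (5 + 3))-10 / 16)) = 191101 / 432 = 442.36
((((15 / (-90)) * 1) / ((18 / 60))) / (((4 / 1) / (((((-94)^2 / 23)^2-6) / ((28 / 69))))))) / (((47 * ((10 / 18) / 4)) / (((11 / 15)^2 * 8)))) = -18893356724 / 567525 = -33290.79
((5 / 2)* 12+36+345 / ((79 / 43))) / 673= 0.38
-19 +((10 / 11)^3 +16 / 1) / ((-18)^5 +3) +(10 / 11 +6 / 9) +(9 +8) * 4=127198565099 / 2515011015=50.58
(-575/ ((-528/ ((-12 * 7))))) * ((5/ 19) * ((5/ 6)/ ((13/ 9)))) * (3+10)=-180.55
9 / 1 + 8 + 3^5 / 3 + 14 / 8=399 / 4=99.75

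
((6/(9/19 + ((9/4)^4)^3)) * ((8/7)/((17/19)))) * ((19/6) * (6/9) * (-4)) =-7364795170816/1915773451145631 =-0.00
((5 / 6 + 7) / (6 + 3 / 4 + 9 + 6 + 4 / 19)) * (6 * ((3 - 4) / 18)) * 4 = -7144 / 15021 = -0.48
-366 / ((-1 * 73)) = 366 / 73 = 5.01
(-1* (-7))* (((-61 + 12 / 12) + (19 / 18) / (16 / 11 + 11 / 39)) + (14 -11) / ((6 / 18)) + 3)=-1482901 / 4470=-331.75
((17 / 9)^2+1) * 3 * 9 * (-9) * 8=-8880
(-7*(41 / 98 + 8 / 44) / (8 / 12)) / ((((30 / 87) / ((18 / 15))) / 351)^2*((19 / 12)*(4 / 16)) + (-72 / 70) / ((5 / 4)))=542999623268700 / 70900453452433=7.66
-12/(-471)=4/157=0.03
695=695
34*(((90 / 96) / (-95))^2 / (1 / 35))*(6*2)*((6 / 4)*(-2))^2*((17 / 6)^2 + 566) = 331983225 / 46208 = 7184.54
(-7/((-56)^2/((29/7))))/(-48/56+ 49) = -29/150976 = -0.00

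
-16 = -16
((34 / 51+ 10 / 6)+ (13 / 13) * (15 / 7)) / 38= 47 / 399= 0.12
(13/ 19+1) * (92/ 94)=1472/ 893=1.65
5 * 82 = 410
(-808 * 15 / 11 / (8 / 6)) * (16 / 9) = -1469.09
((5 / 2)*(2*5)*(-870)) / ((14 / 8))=-12428.57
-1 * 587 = -587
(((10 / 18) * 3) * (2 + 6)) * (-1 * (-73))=2920 / 3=973.33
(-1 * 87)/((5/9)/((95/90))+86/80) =-66120/1217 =-54.33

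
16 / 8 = 2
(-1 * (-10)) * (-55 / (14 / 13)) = -3575 / 7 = -510.71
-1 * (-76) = 76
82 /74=41 /37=1.11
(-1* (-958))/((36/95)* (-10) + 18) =67.41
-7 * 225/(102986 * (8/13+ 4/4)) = -75/7922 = -0.01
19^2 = 361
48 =48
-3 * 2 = -6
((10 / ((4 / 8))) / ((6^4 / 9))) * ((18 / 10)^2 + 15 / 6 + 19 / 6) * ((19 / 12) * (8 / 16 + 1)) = 3173 / 1080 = 2.94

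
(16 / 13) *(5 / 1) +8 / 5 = 504 / 65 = 7.75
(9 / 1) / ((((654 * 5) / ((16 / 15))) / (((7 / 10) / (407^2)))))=28 / 2256967625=0.00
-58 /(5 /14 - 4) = 812 /51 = 15.92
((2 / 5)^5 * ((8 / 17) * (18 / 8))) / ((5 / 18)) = 10368 / 265625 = 0.04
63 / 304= 0.21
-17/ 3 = -5.67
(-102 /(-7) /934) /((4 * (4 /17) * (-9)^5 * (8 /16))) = -289 /514749816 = -0.00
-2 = -2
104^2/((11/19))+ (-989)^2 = 996803.18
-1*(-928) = 928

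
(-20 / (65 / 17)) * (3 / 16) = -0.98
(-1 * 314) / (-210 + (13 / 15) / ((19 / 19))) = 1.50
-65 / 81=-0.80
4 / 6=2 / 3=0.67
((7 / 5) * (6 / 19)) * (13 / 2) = 273 / 95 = 2.87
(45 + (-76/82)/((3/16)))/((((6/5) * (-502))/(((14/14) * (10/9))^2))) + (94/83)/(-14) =-0.16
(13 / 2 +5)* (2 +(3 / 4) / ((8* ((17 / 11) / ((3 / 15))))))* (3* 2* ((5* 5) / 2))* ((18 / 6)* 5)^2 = 424841625 / 1088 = 390479.43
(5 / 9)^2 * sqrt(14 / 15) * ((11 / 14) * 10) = 275 * sqrt(210) / 1701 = 2.34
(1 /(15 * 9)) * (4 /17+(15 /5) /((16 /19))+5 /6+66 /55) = 23791 /550800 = 0.04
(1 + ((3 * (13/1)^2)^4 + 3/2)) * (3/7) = 396445130421/14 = 28317509315.79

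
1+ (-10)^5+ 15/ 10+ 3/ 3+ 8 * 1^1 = -199977/ 2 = -99988.50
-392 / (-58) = 196 / 29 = 6.76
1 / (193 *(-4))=-1 / 772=-0.00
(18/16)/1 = 9/8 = 1.12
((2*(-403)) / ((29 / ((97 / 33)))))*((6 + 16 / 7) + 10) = -10007296 / 6699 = -1493.85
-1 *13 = -13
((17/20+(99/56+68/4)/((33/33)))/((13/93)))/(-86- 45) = -510849/476840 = -1.07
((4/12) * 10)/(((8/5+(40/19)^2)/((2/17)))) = 9025/138822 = 0.07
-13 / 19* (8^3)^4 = -893353197568 / 19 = -47018589345.68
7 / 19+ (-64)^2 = 77831 / 19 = 4096.37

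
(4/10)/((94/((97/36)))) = 97/8460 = 0.01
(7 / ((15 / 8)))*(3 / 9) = 56 / 45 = 1.24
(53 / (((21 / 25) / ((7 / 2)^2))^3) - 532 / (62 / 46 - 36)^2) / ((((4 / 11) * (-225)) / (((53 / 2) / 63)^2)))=-796437815055211087 / 2240505119462400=-355.47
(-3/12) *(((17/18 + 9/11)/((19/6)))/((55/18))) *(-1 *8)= 4188/11495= 0.36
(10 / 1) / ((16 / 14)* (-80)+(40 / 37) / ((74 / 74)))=-259 / 2340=-0.11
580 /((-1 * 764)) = -145 /191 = -0.76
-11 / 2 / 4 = -1.38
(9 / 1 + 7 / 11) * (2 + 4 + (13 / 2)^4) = 1518821 / 88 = 17259.33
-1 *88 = -88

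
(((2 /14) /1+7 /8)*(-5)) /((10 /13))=-741 /112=-6.62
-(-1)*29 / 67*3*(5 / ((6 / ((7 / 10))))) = 203 / 268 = 0.76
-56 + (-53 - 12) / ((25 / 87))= -1411 / 5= -282.20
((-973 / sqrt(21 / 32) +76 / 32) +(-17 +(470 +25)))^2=321291803 / 192 - 178059*sqrt(42)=519440.60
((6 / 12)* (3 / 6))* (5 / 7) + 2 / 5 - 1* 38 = -5239 / 140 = -37.42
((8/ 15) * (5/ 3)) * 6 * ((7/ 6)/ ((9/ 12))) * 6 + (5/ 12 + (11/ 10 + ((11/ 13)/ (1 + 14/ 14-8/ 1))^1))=119699/ 2340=51.15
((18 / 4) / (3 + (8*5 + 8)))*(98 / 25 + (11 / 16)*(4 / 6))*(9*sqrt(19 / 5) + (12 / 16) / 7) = 7881 / 190400 + 23643*sqrt(95) / 34000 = 6.82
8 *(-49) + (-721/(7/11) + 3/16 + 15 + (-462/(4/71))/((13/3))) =-707665/208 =-3402.24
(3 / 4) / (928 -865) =1 / 84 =0.01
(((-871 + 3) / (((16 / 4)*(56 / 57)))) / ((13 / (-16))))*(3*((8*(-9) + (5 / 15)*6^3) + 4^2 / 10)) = 84816 / 65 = 1304.86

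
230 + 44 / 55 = 1154 / 5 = 230.80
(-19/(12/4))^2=361/9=40.11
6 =6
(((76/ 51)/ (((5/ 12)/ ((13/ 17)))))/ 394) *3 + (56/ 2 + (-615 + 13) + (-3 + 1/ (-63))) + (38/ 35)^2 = -361432000292/ 627686325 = -575.82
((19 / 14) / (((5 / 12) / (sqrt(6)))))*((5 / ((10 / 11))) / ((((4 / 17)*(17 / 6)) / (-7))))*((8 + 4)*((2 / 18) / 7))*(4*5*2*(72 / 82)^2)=-13001472*sqrt(6) / 11767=-2706.46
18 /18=1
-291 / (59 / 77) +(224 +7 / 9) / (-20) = -4152617 / 10620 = -391.02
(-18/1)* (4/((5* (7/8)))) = -16.46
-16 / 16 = -1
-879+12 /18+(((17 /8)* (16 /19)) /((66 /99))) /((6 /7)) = -99773 /114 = -875.20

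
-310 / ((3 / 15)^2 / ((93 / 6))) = -120125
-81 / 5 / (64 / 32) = -81 / 10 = -8.10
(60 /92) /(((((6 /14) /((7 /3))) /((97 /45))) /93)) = 147343 /207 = 711.80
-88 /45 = -1.96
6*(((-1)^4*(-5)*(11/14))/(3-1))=-165/14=-11.79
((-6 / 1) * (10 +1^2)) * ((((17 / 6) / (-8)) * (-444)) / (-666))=187 / 12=15.58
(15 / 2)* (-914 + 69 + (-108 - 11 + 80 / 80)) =-14445 / 2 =-7222.50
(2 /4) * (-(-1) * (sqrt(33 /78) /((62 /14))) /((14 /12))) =3 * sqrt(286) /806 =0.06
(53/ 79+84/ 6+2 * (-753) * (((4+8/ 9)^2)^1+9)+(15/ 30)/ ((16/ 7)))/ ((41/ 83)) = -280624488439/ 2798496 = -100276.89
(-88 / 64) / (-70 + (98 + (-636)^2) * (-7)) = 11 / 22657824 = 0.00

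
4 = 4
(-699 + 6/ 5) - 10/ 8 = -13981/ 20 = -699.05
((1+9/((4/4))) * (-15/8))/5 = -15/4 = -3.75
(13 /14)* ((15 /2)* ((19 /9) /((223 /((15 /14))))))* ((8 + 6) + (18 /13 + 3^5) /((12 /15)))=22.57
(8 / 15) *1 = 8 / 15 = 0.53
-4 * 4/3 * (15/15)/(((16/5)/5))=-25/3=-8.33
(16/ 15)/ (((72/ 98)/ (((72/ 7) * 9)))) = 134.40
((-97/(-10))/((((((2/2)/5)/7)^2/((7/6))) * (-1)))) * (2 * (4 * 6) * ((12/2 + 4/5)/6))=-2262428/3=-754142.67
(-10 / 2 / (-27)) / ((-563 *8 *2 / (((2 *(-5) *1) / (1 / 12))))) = 25 / 10134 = 0.00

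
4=4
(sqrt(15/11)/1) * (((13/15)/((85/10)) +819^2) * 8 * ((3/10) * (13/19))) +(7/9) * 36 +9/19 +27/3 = 712/19 +8894292212 * sqrt(165)/88825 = 1286266.04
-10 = -10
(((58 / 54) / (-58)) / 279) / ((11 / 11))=-1 / 15066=-0.00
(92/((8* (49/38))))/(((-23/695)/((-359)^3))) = 610972624195/49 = 12468829065.20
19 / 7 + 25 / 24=631 / 168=3.76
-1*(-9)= 9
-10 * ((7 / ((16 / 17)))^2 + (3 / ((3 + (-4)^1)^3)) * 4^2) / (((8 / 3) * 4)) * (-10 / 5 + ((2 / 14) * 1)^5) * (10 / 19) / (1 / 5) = 23608930875 / 653993984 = 36.10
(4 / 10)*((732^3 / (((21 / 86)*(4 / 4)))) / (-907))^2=1254498702810.94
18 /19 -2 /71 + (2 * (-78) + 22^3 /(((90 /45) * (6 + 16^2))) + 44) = -16039050 /176719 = -90.76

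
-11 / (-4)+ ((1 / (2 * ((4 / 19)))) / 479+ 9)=45045 / 3832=11.75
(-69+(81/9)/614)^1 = -42357/614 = -68.99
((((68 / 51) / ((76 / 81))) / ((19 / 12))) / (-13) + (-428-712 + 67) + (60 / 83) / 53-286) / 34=-28057028709 / 701913238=-39.97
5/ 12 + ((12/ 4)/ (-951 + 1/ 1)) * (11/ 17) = 40177/ 96900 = 0.41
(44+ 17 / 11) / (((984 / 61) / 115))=1171505 / 3608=324.70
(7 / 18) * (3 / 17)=7 / 102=0.07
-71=-71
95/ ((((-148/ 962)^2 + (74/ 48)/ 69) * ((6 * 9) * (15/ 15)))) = 1477060/ 38631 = 38.24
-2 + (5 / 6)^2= -47 / 36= -1.31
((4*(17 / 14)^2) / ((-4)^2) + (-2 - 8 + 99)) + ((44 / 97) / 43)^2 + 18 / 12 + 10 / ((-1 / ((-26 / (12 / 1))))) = 112.54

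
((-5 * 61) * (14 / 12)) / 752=-2135 / 4512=-0.47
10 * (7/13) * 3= 210/13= 16.15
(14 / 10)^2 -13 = -276 / 25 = -11.04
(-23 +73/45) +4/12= -947/45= -21.04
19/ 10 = 1.90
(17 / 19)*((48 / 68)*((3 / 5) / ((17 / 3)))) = 108 / 1615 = 0.07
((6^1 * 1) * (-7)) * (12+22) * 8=-11424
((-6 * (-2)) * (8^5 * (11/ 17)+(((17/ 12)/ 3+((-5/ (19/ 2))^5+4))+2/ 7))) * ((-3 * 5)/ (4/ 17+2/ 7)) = -1124806424393105/ 153518138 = -7326863.39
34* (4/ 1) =136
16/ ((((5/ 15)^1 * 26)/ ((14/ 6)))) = 56/ 13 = 4.31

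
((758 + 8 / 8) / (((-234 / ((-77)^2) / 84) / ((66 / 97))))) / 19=-1386034188 / 23959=-57850.25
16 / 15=1.07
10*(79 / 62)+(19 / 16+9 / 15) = 36033 / 2480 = 14.53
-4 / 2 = -2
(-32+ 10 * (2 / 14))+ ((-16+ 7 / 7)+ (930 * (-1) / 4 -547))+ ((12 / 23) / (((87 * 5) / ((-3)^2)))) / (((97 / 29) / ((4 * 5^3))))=-25719881 / 31234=-823.46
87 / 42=29 / 14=2.07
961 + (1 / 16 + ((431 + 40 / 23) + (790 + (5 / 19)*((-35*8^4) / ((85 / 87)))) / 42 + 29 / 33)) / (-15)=9080461521 / 9152528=992.13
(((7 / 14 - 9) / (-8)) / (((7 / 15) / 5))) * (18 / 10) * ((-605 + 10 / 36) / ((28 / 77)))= -4361775 / 128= -34076.37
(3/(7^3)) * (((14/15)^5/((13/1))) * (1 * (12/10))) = 3136/5484375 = 0.00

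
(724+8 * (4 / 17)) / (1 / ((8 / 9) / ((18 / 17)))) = 49360 / 81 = 609.38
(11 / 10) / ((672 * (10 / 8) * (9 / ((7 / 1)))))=11 / 10800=0.00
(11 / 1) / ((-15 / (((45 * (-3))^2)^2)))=-243577125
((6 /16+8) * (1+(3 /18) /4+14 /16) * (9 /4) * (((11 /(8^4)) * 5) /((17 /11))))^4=61195159681515419371700625 /6310668336252090206289657856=0.01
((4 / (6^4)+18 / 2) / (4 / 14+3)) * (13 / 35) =37921 / 37260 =1.02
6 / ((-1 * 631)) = -6 / 631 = -0.01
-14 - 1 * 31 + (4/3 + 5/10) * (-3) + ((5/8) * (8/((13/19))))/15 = -3901/78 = -50.01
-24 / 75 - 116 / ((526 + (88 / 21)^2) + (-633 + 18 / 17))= 16440556 / 16564825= 0.99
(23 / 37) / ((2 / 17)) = 391 / 74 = 5.28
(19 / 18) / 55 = 19 / 990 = 0.02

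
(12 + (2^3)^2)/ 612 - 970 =-148391/ 153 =-969.88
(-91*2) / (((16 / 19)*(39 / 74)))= -4921 / 12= -410.08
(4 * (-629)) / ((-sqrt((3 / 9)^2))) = 7548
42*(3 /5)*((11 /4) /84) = 33 /40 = 0.82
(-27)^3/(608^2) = -19683/369664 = -0.05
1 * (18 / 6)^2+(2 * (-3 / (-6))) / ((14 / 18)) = 72 / 7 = 10.29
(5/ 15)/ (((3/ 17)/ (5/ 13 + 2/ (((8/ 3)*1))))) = 1003/ 468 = 2.14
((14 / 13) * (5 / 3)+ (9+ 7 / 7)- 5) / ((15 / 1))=53 / 117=0.45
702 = 702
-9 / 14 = -0.64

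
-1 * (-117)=117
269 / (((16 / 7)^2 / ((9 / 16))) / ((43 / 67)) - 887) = -5101047 / 16545749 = -0.31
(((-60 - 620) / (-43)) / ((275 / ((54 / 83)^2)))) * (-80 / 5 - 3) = -7534944 / 16292485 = -0.46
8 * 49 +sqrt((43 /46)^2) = 18075 /46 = 392.93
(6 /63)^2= 4 /441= 0.01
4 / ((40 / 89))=89 / 10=8.90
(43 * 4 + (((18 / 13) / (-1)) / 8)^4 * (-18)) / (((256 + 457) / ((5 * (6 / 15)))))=628739927 / 1303295552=0.48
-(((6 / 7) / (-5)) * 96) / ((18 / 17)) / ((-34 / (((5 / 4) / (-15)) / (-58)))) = -2 / 3045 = -0.00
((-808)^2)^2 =426231402496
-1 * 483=-483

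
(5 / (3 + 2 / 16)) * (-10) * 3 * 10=-480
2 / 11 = 0.18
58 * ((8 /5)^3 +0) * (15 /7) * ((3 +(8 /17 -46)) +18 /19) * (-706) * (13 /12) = 16190258.94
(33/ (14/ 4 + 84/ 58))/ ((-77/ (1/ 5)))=-174/ 10045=-0.02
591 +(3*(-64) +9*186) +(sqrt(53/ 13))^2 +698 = 36076/ 13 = 2775.08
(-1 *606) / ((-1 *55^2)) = 0.20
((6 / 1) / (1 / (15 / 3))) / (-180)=-0.17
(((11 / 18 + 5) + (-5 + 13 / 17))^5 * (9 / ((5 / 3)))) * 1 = 13225450646101 / 496836361440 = 26.62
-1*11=-11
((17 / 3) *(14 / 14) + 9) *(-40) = -1760 / 3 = -586.67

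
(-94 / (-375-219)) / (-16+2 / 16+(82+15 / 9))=376 / 161073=0.00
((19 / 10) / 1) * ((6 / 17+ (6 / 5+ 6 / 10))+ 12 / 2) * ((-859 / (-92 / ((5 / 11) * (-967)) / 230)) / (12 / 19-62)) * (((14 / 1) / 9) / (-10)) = -14693420917 / 396440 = -37063.42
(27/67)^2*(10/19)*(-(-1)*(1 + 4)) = 36450/85291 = 0.43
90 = 90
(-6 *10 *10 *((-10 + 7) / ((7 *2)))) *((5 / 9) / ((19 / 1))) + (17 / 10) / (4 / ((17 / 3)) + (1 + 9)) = 135491 / 34580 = 3.92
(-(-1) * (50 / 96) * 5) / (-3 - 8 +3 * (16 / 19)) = -2375 / 7728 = -0.31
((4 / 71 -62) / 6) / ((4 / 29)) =-21257 / 284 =-74.85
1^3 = 1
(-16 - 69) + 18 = -67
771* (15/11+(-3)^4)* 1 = 698526/11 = 63502.36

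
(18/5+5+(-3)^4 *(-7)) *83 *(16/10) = -1853888/25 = -74155.52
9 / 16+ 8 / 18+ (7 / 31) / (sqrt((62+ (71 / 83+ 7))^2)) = 13072837 / 12941136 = 1.01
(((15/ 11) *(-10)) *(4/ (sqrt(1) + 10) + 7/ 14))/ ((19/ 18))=-1350/ 121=-11.16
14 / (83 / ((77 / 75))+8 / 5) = 0.17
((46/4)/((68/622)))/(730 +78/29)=207437/1444864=0.14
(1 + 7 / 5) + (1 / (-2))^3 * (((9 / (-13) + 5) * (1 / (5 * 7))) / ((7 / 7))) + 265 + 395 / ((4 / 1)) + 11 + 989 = 71039 / 52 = 1366.13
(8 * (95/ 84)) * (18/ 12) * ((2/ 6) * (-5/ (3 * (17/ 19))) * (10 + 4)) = -18050/ 153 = -117.97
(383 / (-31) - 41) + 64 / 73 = -118758 / 2263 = -52.48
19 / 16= 1.19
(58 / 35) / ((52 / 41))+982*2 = 1788429 / 910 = 1965.31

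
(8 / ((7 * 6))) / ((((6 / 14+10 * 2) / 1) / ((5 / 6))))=10 / 1287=0.01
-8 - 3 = -11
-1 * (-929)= 929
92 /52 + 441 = 5756 /13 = 442.77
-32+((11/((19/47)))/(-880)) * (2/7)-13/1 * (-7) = 313833/5320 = 58.99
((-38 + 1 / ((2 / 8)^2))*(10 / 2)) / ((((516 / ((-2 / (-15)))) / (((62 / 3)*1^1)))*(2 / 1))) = -341 / 1161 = -0.29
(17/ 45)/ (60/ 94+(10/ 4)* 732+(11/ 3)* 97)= 799/ 4624035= 0.00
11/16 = 0.69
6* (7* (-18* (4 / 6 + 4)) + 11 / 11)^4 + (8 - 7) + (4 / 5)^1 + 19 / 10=7123667745697 / 10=712366774569.70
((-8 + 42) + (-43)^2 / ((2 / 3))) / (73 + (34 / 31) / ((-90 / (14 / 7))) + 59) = 21.27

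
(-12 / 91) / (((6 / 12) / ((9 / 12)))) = -18 / 91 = -0.20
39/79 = 0.49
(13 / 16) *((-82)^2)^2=36734893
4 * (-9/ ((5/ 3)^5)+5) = 53752/ 3125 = 17.20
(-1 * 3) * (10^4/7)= -30000/7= -4285.71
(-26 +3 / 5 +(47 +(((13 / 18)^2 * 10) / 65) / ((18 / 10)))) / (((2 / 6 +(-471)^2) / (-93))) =-4891459 / 539074440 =-0.01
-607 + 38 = -569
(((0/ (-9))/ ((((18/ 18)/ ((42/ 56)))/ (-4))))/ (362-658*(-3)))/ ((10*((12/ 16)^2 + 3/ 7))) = 0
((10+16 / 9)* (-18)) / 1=-212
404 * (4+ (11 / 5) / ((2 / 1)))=10302 / 5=2060.40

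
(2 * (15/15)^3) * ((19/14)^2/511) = 361/50078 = 0.01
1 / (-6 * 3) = -1 / 18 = -0.06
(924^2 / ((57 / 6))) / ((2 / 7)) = 5976432 / 19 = 314549.05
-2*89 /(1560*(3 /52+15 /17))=-1513 /12465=-0.12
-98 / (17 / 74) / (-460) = 1813 / 1955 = 0.93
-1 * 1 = -1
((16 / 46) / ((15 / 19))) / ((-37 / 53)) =-8056 / 12765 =-0.63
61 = 61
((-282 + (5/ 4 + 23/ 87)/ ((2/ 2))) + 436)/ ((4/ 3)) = 54119/ 464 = 116.64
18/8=9/4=2.25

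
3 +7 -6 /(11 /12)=38 /11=3.45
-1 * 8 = -8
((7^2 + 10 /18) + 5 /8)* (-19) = -68647 /72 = -953.43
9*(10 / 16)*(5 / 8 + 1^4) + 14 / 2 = 1033 / 64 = 16.14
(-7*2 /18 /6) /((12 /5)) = -35 /648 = -0.05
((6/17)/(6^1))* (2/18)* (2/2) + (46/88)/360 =239/29920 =0.01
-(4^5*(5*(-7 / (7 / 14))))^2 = -5138022400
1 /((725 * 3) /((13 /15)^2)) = 169 /489375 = 0.00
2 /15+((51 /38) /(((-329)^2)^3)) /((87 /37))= 2795033244948321719 /20962749337112342130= 0.13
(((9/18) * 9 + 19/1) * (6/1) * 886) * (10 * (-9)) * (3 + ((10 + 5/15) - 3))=-116181180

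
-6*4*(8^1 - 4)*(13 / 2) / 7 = -624 / 7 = -89.14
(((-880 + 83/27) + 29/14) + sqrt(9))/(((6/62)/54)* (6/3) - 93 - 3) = 10216391/1124886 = 9.08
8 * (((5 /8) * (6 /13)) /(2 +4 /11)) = 165 /169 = 0.98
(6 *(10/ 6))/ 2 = 5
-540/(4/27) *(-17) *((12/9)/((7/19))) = 1569780/7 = 224254.29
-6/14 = -3/7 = -0.43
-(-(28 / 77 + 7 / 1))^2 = -6561 / 121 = -54.22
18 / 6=3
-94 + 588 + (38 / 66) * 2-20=475.15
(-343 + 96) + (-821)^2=673794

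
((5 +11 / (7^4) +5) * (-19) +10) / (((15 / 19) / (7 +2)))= -24646173 / 12005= -2052.99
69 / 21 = 23 / 7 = 3.29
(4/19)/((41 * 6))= 2/2337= 0.00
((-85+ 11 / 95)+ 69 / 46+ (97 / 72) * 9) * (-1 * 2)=54157 / 380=142.52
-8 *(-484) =3872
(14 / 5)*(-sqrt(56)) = -28*sqrt(14) / 5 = -20.95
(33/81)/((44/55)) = 55/108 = 0.51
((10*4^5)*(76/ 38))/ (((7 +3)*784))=128/ 49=2.61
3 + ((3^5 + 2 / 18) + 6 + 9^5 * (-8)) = -4249259 / 9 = -472139.89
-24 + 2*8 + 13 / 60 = -467 / 60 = -7.78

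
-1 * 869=-869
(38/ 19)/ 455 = 2/ 455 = 0.00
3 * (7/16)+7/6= 119/48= 2.48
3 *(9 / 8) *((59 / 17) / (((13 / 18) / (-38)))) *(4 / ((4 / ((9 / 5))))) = -2451627 / 2210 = -1109.33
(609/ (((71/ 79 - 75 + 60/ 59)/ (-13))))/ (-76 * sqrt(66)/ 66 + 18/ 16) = -44871782592 * sqrt(66)/ 31025867357 - 43838550756/ 31025867357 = -13.16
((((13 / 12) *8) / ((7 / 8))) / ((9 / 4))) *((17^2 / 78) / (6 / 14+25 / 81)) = 22.12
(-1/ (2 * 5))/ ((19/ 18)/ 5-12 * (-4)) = -9/ 4339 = -0.00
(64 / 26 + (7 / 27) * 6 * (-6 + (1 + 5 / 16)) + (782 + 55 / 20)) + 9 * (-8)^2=423047 / 312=1355.92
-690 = -690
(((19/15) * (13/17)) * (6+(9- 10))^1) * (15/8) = 1235/136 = 9.08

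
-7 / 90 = -0.08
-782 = -782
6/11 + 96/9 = 370/33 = 11.21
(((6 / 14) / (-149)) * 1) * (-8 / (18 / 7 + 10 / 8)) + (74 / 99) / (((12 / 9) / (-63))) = -12385599 / 350746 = -35.31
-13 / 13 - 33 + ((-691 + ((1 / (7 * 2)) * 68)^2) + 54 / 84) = -68675 / 98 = -700.77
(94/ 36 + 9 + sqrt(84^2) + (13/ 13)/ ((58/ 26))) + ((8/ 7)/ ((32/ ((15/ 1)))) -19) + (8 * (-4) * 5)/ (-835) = 94933711/ 1220436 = 77.79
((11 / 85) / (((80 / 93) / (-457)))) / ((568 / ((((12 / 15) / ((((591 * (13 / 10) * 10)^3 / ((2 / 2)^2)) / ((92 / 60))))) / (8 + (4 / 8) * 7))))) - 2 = -10947873367026335837 / 5473936683513090000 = -2.00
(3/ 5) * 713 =2139/ 5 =427.80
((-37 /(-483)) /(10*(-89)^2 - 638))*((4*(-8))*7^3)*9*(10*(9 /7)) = -559440 /451789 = -1.24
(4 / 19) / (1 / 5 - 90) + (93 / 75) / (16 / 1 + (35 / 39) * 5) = 9914479 / 170406725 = 0.06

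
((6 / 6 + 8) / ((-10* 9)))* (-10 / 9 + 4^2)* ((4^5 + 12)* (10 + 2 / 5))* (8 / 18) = -14437696 / 2025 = -7129.73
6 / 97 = 0.06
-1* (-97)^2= -9409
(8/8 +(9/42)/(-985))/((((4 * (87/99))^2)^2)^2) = 19390155619688667/452093413604208803840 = 0.00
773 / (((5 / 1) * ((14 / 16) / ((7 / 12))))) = 1546 / 15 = 103.07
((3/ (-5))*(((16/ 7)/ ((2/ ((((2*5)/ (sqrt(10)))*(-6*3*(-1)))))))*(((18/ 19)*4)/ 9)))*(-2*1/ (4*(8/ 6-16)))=-1296*sqrt(10)/ 7315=-0.56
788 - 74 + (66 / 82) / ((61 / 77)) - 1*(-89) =2010844 / 2501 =804.02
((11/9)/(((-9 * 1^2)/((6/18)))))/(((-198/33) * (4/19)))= 209/5832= 0.04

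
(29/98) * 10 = 145/49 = 2.96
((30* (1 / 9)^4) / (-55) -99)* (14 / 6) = -16671515 / 72171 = -231.00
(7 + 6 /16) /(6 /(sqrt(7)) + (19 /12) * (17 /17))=-23541 /5314 + 6372 * sqrt(7) /2657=1.92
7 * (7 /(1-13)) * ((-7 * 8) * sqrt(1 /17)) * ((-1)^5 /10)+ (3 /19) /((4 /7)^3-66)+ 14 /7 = 856783 /428906-343 * sqrt(17) /255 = -3.55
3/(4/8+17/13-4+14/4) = 39/17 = 2.29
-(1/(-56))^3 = 1/175616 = 0.00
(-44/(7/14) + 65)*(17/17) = -23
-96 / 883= -0.11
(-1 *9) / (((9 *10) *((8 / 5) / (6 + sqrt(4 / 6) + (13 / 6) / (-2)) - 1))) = 0.14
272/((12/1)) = 22.67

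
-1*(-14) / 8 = 7 / 4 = 1.75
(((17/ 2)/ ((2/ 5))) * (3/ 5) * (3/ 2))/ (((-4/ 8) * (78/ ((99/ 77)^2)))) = -4131/ 5096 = -0.81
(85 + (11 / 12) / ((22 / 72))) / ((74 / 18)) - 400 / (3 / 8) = -1045.26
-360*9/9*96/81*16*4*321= -8765440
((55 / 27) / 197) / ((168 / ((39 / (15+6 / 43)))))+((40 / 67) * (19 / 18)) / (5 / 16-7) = -130776204775 / 1390136947416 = -0.09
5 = 5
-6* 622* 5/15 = -1244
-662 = -662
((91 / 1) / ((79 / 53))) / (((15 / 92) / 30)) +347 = 11580.32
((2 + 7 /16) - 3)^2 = 0.32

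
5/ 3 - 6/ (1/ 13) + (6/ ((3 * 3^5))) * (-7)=-18563/ 243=-76.39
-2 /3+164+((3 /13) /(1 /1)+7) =6652 /39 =170.56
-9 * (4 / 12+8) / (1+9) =-15 / 2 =-7.50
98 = 98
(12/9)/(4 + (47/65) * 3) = 260/1203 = 0.22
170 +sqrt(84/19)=2*sqrt(399)/19 +170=172.10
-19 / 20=-0.95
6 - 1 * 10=-4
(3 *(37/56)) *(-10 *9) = -4995/28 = -178.39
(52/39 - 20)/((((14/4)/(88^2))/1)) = -123904/3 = -41301.33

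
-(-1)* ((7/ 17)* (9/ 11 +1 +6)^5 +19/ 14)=461070496721/ 38330138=12028.93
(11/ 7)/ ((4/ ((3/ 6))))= 11/ 56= 0.20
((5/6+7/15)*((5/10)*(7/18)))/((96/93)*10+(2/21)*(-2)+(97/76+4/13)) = 4877509/226069890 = 0.02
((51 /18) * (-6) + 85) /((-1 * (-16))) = 17 /4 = 4.25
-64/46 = -1.39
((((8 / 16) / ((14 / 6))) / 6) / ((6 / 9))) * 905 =48.48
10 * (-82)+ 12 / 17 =-13928 / 17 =-819.29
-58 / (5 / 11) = -638 / 5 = -127.60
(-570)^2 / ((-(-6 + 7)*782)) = -162450 / 391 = -415.47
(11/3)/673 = 11/2019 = 0.01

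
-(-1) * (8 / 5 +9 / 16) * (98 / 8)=8477 / 320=26.49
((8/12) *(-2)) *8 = -32/3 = -10.67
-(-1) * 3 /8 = 3 /8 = 0.38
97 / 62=1.56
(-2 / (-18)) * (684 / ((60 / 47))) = 893 / 15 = 59.53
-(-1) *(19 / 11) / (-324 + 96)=-1 / 132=-0.01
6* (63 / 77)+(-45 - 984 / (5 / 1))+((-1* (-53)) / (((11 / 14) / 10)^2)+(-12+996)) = 5646001 / 605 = 9332.23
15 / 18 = 5 / 6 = 0.83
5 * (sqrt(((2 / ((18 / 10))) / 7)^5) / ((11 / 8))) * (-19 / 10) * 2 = -15200 * sqrt(70) / 916839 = -0.14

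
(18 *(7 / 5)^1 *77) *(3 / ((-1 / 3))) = -87318 / 5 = -17463.60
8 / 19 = 0.42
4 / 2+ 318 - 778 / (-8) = 1669 / 4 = 417.25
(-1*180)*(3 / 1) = -540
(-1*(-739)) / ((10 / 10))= 739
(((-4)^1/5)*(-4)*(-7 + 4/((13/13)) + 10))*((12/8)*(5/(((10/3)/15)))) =756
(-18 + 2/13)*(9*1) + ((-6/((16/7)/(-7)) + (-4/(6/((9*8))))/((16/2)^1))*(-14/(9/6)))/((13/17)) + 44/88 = -4045/13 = -311.15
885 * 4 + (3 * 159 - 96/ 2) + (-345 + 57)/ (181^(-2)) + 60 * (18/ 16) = -18862263/ 2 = -9431131.50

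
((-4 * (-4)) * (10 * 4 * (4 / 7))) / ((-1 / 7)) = -2560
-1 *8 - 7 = -15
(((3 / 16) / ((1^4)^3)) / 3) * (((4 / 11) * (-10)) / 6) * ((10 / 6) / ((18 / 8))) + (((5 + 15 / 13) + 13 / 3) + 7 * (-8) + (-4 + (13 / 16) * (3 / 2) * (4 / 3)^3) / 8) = -2116435 / 46332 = -45.68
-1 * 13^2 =-169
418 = 418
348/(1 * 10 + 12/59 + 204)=10266/6319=1.62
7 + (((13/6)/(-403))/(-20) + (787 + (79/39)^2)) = 1505255107/1886040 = 798.10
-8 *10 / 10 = -8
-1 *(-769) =769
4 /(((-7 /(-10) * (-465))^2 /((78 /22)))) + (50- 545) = -769198607 /1553937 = -495.00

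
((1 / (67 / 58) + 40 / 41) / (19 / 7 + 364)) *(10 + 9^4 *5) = 1161847890 / 7051549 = 164.76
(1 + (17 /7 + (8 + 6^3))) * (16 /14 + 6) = 79600 /49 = 1624.49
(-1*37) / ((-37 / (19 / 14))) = 19 / 14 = 1.36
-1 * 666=-666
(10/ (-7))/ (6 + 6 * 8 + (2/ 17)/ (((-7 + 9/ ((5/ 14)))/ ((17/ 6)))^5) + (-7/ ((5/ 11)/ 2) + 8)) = -173302641439200/ 3784930994047753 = -0.05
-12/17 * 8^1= -96/17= -5.65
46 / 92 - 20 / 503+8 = 8.46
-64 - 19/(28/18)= -1067/14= -76.21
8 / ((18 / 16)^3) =4096 / 729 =5.62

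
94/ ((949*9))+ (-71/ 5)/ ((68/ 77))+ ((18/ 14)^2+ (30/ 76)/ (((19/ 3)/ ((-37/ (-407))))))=-8142127595983/ 565045741260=-14.41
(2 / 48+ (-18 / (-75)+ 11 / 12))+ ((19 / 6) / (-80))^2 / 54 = 2981909 / 2488320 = 1.20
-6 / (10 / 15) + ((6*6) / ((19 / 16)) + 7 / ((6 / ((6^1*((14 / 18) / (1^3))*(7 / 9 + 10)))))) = 123112 / 1539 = 79.99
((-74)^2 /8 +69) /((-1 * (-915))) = 1507 /1830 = 0.82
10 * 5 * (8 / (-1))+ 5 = -395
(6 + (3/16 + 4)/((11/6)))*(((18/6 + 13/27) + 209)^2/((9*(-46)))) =-32913169/36432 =-903.41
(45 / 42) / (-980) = -3 / 2744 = -0.00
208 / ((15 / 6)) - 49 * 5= -809 / 5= -161.80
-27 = -27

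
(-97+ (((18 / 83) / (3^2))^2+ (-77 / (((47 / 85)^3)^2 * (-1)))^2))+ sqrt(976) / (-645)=5809770000939284592217160985436 / 800443127137546755502249 - 4 * sqrt(61) / 645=7258192.08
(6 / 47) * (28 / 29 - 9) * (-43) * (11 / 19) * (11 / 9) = 2424598 / 77691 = 31.21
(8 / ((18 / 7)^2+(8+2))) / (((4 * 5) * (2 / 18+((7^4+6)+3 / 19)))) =8379 / 837693505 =0.00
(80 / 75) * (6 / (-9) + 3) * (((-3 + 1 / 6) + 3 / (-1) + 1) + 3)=-616 / 135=-4.56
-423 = -423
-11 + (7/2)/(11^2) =-2655/242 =-10.97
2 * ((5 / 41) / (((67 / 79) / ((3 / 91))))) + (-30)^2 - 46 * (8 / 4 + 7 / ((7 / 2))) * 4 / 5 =940925278 / 1249885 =752.81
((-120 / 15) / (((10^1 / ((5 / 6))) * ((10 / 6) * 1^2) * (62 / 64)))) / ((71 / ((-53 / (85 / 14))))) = 47488 / 935425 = 0.05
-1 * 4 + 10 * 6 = 56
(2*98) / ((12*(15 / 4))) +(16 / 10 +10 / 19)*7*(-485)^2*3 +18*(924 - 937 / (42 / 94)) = 10482303.90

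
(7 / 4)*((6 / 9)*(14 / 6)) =49 / 18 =2.72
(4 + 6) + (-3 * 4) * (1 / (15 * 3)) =146 / 15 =9.73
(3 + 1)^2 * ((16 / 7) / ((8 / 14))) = 64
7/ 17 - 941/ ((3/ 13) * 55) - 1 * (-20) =-53.73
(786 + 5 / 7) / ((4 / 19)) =104633 / 28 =3736.89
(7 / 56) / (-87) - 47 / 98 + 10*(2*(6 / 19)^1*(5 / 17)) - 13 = -128039111 / 11015592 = -11.62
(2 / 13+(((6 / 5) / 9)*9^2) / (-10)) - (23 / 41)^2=-677906 / 546325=-1.24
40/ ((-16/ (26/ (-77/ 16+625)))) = -1040/ 9923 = -0.10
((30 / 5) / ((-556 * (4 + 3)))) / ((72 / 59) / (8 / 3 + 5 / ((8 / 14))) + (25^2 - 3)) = -24249 / 9785441540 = -0.00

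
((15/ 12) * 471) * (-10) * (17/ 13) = -200175/ 26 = -7699.04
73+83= 156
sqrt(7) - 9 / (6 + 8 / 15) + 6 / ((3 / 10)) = sqrt(7) + 1825 / 98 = 21.27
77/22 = 7/2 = 3.50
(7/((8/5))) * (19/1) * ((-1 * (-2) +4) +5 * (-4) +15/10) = -16625/16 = -1039.06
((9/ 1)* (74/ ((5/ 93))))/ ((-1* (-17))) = 61938/ 85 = 728.68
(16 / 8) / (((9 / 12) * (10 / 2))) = 8 / 15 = 0.53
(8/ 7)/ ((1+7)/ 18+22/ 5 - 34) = -45/ 1148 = -0.04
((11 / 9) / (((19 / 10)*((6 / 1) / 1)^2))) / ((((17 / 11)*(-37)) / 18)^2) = 13310 / 7517179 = 0.00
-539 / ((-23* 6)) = 539 / 138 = 3.91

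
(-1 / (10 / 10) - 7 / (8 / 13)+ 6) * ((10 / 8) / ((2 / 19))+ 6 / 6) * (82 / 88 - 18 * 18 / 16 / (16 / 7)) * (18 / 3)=87950979 / 22528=3904.07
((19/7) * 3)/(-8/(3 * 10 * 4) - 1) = -855/112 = -7.63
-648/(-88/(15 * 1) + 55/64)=622080/4807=129.41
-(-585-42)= 627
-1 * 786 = -786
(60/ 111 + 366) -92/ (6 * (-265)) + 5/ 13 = 366.98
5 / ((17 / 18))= 90 / 17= 5.29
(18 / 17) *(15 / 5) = 54 / 17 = 3.18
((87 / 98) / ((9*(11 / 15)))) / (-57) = -0.00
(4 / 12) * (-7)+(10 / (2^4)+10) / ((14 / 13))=2531 / 336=7.53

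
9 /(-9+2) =-9 /7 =-1.29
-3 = -3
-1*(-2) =2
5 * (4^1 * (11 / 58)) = 3.79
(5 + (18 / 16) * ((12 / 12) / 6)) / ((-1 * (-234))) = 83 / 3744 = 0.02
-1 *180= -180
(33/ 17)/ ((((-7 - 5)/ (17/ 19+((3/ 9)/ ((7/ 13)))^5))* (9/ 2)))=-420663562/ 11872481607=-0.04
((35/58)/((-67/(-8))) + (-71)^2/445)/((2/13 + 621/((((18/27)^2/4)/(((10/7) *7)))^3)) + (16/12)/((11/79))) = 4228637127/167922635435221490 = 0.00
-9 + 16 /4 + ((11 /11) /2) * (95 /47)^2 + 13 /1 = 44369 /4418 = 10.04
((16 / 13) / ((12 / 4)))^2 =256 / 1521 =0.17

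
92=92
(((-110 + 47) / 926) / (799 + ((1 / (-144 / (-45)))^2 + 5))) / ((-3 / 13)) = 4992 / 13615441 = 0.00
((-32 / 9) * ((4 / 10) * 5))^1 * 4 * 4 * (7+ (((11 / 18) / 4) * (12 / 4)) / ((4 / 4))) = -22912 / 27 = -848.59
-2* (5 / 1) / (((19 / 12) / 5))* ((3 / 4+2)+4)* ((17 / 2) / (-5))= 6885 / 19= 362.37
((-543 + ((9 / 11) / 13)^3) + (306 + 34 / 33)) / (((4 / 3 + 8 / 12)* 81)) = -1035035266 / 710582301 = -1.46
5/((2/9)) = 45/2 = 22.50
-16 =-16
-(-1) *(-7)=-7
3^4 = 81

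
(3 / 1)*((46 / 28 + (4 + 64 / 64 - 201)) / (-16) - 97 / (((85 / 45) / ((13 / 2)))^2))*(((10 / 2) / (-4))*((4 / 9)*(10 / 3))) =613102325 / 97104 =6313.87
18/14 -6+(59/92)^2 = -4.30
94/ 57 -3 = -77/ 57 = -1.35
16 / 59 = 0.27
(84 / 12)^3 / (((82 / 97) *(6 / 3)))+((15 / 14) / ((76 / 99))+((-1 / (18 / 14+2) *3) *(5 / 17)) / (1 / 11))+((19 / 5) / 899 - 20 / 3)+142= 77434302482953 / 230013429240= 336.65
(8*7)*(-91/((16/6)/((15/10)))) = -5733/2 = -2866.50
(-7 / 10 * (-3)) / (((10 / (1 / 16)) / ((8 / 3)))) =7 / 200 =0.04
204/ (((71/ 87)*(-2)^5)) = -4437/ 568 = -7.81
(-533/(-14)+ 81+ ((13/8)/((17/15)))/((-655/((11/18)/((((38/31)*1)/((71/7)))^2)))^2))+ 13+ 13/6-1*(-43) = 1118338345119698699653/6309599683441098240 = 177.24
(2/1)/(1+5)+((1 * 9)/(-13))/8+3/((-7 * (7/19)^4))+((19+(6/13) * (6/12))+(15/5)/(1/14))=200394611/5243784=38.22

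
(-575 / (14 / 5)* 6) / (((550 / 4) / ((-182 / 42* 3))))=8970 / 77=116.49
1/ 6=0.17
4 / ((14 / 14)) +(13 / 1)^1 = 17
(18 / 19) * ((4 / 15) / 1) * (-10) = -48 / 19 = -2.53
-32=-32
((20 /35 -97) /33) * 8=-1800 /77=-23.38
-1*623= -623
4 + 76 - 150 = -70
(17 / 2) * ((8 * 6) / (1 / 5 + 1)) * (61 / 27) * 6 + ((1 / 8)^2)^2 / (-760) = 129125580791 / 28016640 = 4608.89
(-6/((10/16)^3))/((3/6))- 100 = -18644/125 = -149.15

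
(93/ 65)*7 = 651/ 65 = 10.02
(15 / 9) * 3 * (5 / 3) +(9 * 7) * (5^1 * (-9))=-8480 / 3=-2826.67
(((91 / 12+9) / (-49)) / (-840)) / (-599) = -199 / 295858080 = -0.00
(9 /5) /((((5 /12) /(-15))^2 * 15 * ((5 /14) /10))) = 4354.56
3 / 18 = 1 / 6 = 0.17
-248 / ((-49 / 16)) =3968 / 49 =80.98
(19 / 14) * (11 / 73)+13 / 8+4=5.83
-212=-212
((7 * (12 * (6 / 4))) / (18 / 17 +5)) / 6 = 357 / 103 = 3.47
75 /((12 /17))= 425 /4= 106.25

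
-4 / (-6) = 2 / 3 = 0.67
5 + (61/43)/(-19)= 4024/817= 4.93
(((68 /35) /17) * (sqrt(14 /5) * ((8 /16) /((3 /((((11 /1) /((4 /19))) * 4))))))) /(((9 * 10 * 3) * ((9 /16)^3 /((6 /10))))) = 856064 * sqrt(70) /86113125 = 0.08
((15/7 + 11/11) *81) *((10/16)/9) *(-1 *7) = -495/4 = -123.75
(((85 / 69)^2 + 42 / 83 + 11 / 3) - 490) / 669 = -191381302 / 264364047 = -0.72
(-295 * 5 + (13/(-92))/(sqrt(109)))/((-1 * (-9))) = -1475/9 - 13 * sqrt(109)/90252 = -163.89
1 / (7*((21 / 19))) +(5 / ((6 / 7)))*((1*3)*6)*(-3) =-46286 / 147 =-314.87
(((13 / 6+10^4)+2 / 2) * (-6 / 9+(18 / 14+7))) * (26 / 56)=15604940 / 441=35385.35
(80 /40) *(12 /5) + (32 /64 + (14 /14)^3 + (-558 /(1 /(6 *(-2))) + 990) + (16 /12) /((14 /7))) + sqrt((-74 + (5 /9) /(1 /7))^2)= 698677 /90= 7763.08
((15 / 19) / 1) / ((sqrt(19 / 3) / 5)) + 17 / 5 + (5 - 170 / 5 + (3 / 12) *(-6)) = -271 / 10 + 75 *sqrt(57) / 361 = -25.53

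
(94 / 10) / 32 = 47 / 160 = 0.29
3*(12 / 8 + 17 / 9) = 10.17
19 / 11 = 1.73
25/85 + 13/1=226/17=13.29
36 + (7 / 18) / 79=51199 / 1422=36.00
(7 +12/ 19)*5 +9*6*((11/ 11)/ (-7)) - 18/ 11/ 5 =220301/ 7315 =30.12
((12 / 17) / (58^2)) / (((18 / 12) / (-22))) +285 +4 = 4131789 / 14297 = 289.00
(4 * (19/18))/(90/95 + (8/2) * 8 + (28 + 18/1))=361/6750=0.05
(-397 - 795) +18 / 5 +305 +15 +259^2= 66212.60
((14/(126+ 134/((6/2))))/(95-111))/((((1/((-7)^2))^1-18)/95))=97755/3608576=0.03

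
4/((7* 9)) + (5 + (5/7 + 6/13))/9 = 614/819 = 0.75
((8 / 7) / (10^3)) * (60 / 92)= 3 / 4025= 0.00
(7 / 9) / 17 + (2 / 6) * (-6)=-299 / 153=-1.95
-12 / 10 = -6 / 5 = -1.20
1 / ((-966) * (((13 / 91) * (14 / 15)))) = -5 / 644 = -0.01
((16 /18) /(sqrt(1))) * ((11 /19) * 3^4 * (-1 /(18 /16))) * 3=-111.16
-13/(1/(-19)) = 247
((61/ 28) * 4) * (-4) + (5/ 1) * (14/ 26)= -2927/ 91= -32.16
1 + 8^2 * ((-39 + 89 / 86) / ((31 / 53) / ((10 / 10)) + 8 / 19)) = -105167801 / 43559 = -2414.38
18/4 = 9/2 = 4.50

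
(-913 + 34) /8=-879 /8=-109.88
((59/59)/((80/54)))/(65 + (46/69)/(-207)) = 16767/1614520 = 0.01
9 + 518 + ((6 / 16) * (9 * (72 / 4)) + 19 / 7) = 16533 / 28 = 590.46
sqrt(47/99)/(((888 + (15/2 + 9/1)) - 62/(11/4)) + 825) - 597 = -597 + 2 * sqrt(517)/112659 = -597.00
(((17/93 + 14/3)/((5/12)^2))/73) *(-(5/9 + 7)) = -490688/169725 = -2.89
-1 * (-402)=402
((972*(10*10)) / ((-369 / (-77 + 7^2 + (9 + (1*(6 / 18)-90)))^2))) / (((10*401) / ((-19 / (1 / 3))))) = 726927840 / 16441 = 44214.33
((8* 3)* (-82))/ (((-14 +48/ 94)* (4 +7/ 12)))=31.83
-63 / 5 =-12.60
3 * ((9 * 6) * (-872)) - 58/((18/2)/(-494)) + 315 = -137765.44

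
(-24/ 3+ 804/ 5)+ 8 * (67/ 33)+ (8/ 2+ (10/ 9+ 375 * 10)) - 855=3069.15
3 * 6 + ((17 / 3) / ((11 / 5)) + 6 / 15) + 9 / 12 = 14339 / 660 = 21.73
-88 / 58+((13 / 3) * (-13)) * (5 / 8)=-25561 / 696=-36.73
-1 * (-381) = 381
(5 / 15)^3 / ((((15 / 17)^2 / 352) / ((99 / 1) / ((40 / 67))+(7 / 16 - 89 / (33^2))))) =8368092682 / 3007125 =2782.76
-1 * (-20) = 20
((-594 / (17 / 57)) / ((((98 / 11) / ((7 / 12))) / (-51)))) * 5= 931095 / 28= 33253.39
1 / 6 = 0.17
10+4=14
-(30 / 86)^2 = -225 / 1849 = -0.12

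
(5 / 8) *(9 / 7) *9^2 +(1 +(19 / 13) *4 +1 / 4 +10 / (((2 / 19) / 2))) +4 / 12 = 573341 / 2184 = 262.52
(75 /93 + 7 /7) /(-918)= -28 /14229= -0.00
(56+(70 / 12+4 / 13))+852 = 71303 / 78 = 914.14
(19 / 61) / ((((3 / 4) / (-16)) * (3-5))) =608 / 183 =3.32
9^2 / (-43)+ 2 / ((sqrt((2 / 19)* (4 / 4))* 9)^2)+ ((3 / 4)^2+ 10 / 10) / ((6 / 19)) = 367667 / 111456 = 3.30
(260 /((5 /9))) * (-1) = -468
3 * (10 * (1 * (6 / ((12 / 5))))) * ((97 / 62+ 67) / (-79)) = -318825 / 4898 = -65.09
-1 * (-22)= 22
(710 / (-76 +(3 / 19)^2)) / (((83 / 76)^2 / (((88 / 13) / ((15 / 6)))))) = -52111718912 / 2456279839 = -21.22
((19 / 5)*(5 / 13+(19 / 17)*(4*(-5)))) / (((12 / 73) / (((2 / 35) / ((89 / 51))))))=-1346777 / 80990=-16.63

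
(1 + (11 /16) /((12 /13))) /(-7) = -335 /1344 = -0.25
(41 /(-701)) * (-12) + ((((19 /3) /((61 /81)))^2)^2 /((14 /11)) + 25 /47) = 25108127995061263 /6386504927978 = 3931.43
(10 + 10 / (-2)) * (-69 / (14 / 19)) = -6555 / 14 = -468.21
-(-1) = 1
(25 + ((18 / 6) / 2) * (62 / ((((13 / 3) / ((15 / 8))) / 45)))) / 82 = 190925 / 8528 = 22.39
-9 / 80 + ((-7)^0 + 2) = 2.89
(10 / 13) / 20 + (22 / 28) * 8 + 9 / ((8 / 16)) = 4427 / 182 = 24.32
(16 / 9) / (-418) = -8 / 1881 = -0.00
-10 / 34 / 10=-1 / 34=-0.03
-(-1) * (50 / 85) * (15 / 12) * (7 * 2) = 175 / 17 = 10.29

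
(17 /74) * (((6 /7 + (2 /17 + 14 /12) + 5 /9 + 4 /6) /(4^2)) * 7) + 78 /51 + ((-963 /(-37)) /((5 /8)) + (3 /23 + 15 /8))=1896429079 /41664960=45.52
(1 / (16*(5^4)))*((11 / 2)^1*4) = 11 / 5000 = 0.00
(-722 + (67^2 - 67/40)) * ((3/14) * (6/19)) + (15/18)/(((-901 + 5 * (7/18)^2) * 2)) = 20809217097/81670120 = 254.80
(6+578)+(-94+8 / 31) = 15198 / 31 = 490.26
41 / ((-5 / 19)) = -779 / 5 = -155.80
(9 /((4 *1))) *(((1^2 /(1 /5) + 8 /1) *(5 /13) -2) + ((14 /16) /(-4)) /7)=855 /128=6.68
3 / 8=0.38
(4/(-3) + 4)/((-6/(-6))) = 8/3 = 2.67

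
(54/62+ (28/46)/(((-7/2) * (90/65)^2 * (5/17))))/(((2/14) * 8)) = 568547/1155060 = 0.49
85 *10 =850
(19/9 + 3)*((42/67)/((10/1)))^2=2254/112225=0.02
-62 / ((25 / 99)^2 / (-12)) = 7291944 / 625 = 11667.11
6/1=6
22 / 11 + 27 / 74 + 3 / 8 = 811 / 296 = 2.74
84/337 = 0.25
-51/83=-0.61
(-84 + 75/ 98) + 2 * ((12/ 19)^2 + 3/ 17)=-49367433/ 601426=-82.08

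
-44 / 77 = -4 / 7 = -0.57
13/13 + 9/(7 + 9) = 25/16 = 1.56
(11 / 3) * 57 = 209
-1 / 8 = -0.12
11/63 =0.17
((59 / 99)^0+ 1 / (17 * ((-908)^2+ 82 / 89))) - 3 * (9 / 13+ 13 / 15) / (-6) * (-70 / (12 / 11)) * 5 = -4039269749945 / 16216400538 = -249.09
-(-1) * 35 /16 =2.19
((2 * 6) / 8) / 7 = 3 / 14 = 0.21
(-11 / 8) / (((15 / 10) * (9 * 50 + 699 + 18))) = -11 / 14004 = -0.00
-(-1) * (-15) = -15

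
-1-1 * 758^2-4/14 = -4021957/7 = -574565.29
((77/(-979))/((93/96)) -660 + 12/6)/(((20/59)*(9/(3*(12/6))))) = -53561557/41385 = -1294.23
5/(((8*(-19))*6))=-0.01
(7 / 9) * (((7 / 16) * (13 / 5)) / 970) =637 / 698400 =0.00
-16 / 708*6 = -8 / 59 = -0.14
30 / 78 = 5 / 13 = 0.38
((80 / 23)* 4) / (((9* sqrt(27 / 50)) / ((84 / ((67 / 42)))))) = 110.77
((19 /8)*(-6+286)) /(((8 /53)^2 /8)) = 1867985 /8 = 233498.12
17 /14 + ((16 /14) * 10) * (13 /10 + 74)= 12065 /14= 861.79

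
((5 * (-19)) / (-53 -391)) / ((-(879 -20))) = -95 / 381396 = -0.00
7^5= 16807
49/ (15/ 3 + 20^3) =49/ 8005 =0.01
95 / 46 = 2.07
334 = 334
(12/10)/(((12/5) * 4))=0.12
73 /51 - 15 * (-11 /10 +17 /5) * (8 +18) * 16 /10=-365611 /255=-1433.77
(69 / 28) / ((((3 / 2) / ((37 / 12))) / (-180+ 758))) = 245939 / 84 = 2927.85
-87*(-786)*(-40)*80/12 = -18235200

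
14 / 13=1.08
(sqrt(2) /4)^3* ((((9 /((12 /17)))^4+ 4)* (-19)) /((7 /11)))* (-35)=7070705125* sqrt(2) /8192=1220640.51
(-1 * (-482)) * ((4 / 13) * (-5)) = -9640 / 13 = -741.54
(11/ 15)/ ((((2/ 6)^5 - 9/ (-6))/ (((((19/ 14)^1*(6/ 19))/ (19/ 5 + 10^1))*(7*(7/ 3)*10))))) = 41580/ 16813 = 2.47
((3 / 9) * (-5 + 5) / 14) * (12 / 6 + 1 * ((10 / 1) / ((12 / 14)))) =0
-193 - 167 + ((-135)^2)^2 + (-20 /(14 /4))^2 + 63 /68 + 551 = 1106726630799 /3332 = 332150849.58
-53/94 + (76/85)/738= -1658773/2948310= -0.56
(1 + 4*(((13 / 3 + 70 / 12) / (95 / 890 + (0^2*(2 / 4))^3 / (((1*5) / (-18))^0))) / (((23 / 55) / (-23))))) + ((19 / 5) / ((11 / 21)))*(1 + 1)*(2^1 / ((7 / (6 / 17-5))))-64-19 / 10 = -2242461659 / 106590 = -21038.20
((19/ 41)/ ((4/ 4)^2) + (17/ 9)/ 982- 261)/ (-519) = 94406819/ 188063802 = 0.50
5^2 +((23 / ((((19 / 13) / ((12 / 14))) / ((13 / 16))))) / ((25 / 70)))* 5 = 13561 / 76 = 178.43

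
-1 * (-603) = 603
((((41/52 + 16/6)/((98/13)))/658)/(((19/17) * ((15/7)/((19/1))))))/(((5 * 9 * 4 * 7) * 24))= 0.00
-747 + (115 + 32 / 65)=-631.51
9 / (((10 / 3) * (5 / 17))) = 459 / 50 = 9.18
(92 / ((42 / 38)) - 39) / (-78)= -929 / 1638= -0.57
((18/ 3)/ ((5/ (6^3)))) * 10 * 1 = 2592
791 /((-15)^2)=791 /225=3.52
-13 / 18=-0.72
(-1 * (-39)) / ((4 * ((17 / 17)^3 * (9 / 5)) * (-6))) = -65 / 72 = -0.90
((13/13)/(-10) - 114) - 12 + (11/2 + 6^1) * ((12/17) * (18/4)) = -15227/170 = -89.57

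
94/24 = 47/12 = 3.92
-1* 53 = -53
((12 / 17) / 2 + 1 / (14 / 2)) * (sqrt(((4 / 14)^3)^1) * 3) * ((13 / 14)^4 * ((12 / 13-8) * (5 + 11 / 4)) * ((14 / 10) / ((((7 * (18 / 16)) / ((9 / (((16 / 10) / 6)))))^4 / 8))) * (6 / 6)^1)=-44916702714000 * sqrt(14) / 4802079233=-34997.95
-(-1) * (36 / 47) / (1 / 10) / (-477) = -0.02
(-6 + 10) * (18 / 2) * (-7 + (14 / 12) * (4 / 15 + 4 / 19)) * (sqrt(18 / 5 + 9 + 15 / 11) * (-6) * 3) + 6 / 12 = 15602.52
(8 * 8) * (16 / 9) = 1024 / 9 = 113.78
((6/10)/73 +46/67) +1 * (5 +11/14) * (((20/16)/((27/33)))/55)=1171591/1369480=0.86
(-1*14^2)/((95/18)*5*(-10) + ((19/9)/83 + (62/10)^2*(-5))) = 244020/567799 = 0.43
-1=-1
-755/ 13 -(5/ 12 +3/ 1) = -9593/ 156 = -61.49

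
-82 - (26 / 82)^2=-138011 / 1681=-82.10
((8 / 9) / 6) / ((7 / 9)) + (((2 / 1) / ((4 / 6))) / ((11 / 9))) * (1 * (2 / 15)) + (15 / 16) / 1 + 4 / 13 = 423529 / 240240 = 1.76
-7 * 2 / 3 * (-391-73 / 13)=72184 / 39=1850.87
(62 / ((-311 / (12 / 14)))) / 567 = -124 / 411453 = -0.00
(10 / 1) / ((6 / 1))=5 / 3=1.67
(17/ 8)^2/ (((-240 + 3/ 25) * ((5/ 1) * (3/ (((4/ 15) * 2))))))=-289/ 431784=-0.00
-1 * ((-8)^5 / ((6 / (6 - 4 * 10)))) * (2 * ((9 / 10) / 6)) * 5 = -278528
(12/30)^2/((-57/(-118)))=472/1425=0.33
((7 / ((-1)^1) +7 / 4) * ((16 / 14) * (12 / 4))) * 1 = -18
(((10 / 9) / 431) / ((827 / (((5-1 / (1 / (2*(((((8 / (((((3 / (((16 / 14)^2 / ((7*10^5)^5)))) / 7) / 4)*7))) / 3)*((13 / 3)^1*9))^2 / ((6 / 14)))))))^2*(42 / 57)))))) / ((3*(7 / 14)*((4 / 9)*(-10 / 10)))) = -24312900727868270993845531080523869604803621768951415962922030152423262596130371093750000000000000000000000028561 / 282264566636647671868170980011242932050663512200117111206054687500000000000000000000000000000000000000000000000000000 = -8.614e-5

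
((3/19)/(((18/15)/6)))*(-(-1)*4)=60/19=3.16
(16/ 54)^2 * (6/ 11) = 128/ 2673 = 0.05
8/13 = 0.62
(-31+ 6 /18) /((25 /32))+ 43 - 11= -544 /75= -7.25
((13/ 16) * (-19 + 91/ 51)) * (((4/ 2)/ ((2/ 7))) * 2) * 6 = -39949/ 34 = -1174.97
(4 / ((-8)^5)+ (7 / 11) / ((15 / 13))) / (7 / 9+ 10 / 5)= 2235921 / 11264000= 0.20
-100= -100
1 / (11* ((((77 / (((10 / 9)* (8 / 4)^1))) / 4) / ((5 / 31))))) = 400 / 236313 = 0.00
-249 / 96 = -83 / 32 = -2.59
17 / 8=2.12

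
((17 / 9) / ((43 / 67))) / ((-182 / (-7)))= 0.11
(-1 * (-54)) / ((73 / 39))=2106 / 73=28.85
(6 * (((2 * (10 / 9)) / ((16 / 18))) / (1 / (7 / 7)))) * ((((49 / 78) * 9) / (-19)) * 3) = -6615 / 494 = -13.39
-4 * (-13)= 52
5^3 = 125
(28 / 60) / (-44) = -7 / 660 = -0.01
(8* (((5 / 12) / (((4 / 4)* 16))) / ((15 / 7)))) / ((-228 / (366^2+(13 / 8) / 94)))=-705144475 / 12344832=-57.12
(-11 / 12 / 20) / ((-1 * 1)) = 11 / 240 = 0.05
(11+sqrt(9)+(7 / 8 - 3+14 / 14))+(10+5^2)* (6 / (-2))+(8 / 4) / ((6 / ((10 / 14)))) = -15437 / 168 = -91.89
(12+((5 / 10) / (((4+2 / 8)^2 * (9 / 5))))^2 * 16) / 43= 81208012 / 290903643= 0.28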